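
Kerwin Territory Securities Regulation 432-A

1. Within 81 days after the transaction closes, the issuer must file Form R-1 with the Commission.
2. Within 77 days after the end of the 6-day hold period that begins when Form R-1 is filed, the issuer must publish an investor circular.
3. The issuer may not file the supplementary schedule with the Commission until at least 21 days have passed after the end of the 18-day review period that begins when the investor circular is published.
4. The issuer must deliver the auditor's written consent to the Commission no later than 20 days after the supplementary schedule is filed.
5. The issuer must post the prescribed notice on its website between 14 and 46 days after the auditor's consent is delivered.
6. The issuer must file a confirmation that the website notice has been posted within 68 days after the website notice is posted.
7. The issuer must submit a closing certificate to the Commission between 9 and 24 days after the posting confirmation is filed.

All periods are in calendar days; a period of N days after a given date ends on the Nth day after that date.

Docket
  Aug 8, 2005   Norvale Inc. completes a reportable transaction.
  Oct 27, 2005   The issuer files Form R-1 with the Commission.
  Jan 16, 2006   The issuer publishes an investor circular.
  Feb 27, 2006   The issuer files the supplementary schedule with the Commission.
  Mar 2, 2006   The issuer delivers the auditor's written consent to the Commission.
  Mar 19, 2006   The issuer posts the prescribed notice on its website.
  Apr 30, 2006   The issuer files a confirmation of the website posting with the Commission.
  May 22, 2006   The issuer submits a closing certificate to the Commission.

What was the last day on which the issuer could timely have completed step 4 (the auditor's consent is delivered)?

Step 4 runs from Feb 27, 2006, when the supplementary schedule is filed. 20 days after Feb 27, 2006 is Mar 19, 2006.

Mar 19, 2006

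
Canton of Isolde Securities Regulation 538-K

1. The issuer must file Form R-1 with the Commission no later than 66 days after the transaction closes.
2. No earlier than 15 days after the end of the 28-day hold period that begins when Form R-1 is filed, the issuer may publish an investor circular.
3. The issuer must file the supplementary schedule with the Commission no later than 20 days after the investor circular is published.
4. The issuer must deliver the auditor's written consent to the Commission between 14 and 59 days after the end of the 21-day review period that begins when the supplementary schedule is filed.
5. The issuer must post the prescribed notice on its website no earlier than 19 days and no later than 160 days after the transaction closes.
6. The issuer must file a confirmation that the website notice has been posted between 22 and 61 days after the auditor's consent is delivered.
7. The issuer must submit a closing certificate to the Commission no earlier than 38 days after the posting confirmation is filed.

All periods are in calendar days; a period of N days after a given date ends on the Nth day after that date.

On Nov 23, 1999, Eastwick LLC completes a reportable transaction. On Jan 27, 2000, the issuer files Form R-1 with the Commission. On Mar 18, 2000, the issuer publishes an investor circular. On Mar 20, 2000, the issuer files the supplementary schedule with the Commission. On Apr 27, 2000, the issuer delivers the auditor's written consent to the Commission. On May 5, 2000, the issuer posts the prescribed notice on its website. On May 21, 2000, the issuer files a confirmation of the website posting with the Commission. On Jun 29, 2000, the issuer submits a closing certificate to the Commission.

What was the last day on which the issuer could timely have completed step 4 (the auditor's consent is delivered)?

The supplementary schedule is filed on Mar 20, 2000; the 21-day review period therefore ends Apr 10, 2000, and step 4 runs from that date. The window is 14–59 days after Apr 10, 2000; it closes on Jun 8, 2000.

Jun 8, 2000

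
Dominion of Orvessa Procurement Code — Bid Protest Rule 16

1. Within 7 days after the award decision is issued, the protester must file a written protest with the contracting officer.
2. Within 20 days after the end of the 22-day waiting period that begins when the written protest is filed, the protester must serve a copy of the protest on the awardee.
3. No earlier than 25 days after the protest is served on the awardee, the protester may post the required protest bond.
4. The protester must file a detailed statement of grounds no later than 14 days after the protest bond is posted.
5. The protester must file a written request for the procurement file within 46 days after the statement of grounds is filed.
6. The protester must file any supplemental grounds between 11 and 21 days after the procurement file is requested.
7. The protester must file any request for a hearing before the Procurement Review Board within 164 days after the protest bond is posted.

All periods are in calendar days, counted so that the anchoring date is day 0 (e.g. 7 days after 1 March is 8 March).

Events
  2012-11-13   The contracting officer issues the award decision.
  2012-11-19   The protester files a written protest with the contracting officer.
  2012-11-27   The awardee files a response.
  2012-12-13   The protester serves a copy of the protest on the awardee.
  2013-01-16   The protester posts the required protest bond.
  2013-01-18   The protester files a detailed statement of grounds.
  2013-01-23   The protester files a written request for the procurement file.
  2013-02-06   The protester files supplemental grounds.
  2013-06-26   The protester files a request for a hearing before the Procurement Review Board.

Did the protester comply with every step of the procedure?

Step 1 — counting 7 days from 2012-11-13 (when the award decision is issued) gives a deadline of 2012-11-20; 2012-11-19 is within that limit.
Step 2 — counting 20 days from 2012-12-11 (end of the 22-day waiting period, which began when the written protest is filed on 2012-11-19) gives a deadline of 2012-12-31; completed 2012-12-13, before the deadline.
Step 3 — must wait 25 days from 2012-12-13 (when the protest is served on the awardee), so not before 2013-01-07; done 2013-01-16 — permitted.
Step 4 — counting 14 days from 2013-01-16 (when the protest bond is posted) gives a deadline of 2013-01-30; done 2013-01-18 — timely.
Step 5 — counting 46 days from 2013-01-18 (when the statement of grounds is filed) gives a deadline of 2013-03-05; done 2013-01-23 — timely.
Step 6 — 11 and 21 days from 2013-01-23 (when the procurement file is requested) are 2013-02-03 and 2013-02-13 respectively; 2013-02-06 falls inside that range.
Step 7 — counting 164 days from 2013-01-16 (when the protest bond is posted) gives a deadline of 2013-06-29; done 2013-06-26 — timely.

Yes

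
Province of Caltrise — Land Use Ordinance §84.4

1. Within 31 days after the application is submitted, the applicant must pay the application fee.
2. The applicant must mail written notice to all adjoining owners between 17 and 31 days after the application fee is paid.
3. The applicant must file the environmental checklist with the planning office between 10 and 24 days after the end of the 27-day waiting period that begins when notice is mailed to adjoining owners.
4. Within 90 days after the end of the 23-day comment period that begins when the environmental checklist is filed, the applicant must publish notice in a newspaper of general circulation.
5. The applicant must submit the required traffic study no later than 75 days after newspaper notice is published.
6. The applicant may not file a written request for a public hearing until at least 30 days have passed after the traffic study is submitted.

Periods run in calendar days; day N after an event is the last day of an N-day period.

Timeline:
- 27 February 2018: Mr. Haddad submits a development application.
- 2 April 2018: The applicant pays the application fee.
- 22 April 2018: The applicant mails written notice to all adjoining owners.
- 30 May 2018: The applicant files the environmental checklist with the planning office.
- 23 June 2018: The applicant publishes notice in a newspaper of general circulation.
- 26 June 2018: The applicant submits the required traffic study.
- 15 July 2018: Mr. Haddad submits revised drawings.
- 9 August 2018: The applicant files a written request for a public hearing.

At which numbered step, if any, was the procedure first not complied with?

Step 1 — counting 31 days from 27 February 2018 (when the application is submitted) gives a deadline of 30 March 2018; done 2 April 2018 — 3 days late.

Step 1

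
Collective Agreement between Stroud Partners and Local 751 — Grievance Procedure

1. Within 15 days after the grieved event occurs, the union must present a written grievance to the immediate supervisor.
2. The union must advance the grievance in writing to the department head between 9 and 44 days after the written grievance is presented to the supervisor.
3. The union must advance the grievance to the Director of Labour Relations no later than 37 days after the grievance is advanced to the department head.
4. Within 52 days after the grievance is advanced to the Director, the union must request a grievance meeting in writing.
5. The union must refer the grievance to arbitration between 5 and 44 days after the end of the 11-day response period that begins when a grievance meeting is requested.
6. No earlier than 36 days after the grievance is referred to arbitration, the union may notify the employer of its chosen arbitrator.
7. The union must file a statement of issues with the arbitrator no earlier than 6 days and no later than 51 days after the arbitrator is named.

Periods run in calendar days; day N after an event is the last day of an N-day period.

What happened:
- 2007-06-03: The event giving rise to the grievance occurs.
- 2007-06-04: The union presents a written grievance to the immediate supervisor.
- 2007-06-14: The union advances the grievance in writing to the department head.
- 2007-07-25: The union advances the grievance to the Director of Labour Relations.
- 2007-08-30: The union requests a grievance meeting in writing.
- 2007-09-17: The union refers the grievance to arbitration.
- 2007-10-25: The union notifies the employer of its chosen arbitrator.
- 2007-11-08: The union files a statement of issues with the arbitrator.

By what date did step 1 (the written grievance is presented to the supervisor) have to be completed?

2007-06-18

Step 1 runs from 2007-06-03, when the grieved event occurs. 15 days after 2007-06-03 is 2007-06-18.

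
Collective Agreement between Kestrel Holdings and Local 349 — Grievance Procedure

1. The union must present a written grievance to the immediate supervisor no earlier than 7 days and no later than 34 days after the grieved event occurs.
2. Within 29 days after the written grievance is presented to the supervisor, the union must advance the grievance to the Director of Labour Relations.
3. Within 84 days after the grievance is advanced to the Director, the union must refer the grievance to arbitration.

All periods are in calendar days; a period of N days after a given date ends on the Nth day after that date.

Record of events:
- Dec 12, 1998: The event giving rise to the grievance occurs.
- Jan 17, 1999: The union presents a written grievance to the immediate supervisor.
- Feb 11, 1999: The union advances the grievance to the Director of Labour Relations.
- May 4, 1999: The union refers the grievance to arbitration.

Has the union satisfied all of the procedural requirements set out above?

(1) the permitted window runs from Dec 12, 1998 + 7 = Dec 19, 1998 to Dec 12, 1998 + 34 = Jan 15, 1999; done Jan 17, 1999 — 2 days after the window closed.
Later steps need not be reached.

No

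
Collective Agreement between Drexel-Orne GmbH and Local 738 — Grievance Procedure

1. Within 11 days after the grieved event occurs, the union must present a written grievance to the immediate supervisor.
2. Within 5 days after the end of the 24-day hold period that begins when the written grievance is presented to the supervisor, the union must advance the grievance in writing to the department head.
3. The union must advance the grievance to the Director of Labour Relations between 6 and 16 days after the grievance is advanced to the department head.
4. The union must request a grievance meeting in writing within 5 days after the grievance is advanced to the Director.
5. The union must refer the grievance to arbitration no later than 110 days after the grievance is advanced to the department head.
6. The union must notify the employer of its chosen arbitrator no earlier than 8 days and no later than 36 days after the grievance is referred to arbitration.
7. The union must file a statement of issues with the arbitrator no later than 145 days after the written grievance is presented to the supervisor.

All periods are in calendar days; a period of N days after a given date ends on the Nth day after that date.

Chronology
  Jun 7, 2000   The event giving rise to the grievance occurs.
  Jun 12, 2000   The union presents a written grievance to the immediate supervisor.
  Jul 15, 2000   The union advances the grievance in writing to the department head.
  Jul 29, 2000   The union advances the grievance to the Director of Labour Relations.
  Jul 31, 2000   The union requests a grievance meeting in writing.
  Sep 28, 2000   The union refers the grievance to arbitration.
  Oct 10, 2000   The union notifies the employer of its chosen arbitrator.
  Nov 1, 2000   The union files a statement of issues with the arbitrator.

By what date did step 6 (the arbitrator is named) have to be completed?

Nov 3, 2000

Step 6 runs from Sep 28, 2000, when the grievance is referred to arbitration. The window is 8–36 days after Sep 28, 2000; it closes on Nov 3, 2000.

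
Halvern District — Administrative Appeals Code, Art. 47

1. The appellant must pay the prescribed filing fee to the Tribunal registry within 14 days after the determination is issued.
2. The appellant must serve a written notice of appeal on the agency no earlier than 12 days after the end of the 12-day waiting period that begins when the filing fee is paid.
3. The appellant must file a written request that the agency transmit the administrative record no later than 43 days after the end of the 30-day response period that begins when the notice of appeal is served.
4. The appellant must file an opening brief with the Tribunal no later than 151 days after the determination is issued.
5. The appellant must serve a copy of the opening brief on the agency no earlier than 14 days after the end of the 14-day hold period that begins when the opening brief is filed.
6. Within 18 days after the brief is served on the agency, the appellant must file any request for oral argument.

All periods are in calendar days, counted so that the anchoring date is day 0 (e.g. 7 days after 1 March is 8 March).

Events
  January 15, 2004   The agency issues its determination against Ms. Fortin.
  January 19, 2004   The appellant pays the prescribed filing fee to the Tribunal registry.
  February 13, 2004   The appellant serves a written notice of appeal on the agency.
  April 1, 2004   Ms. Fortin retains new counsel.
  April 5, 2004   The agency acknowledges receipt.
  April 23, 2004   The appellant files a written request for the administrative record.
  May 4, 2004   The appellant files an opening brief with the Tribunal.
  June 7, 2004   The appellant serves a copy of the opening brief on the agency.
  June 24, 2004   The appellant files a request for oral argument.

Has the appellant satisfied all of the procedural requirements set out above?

Yes

Step 1: 14 days after January 15, 2004 (when the determination is issued) is January 29, 2004; done January 19, 2004 — timely.
Step 2: the earliest permitted date is 12 days after January 31, 2004 (end of the 12-day waiting period, which began when the filing fee is paid on January 19, 2004), i.e. February 12, 2004; done February 13, 2004, after the minimum wait.
Step 3: 43 days after March 14, 2004 (end of the 30-day response period, which began when the notice of appeal is served on February 13, 2004) is April 26, 2004; done April 23, 2004 — timely.
Step 4: 151 days after January 15, 2004 (when the determination is issued) is June 14, 2004; May 4, 2004 is within that limit.
Step 5: the earliest permitted date is 14 days after May 18, 2004 (end of the 14-day hold period, which began when the opening brief is filed on May 4, 2004), i.e. June 1, 2004; June 7, 2004 is on or after that date.
Step 6: 18 days after June 7, 2004 (when the brief is served on the agency) is June 25, 2004; June 24, 2004 is within that limit.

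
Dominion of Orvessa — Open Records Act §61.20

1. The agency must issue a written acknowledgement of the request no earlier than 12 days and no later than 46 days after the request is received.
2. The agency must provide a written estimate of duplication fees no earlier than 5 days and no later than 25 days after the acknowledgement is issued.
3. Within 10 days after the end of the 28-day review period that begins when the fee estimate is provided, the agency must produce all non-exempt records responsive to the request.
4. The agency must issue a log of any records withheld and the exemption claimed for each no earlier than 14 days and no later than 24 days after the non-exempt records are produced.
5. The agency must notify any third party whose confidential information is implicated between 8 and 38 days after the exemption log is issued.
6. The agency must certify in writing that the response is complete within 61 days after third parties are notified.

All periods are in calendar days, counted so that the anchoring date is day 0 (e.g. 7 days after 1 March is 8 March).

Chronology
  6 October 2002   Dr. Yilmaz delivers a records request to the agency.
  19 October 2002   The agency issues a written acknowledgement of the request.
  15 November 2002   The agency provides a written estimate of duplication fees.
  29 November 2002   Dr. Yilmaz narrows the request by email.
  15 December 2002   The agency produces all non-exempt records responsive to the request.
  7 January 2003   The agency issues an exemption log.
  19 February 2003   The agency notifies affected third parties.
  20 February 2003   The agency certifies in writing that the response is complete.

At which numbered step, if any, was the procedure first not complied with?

Step 2

Step 1 — 12 and 46 days from 6 October 2002 (when the request is received) are 18 October 2002 and 21 November 2002 respectively; done 19 October 2002 — within the window.
Step 2 — 5 and 25 days from 19 October 2002 (when the acknowledgement is issued) are 24 October 2002 and 13 November 2002 respectively; done 15 November 2002 — 2 days after the window closed.
No need to go further; step 2 was not satisfied.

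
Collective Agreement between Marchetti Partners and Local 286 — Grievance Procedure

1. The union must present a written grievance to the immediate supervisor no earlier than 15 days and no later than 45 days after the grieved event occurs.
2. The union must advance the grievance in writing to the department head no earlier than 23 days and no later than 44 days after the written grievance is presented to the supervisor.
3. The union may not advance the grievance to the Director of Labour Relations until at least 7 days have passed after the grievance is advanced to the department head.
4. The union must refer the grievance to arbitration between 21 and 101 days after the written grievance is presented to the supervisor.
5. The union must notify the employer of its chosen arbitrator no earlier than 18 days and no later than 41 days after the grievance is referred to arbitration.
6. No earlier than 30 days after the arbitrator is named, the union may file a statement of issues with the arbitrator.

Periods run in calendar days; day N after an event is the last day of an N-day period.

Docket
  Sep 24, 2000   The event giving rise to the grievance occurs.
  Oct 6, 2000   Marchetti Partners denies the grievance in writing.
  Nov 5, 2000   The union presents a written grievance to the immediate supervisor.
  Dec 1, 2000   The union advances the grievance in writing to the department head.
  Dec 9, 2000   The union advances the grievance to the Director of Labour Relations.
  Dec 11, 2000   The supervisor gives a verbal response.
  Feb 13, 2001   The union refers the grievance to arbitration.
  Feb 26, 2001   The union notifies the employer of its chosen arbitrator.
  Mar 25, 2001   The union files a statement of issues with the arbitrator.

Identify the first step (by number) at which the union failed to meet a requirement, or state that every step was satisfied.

(1) the permitted window runs from Sep 24, 2000 + 15 = Oct 9, 2000 to Sep 24, 2000 + 45 = Nov 8, 2000; done Nov 5, 2000, which is between those dates.
(2) the permitted window runs from Nov 5, 2000 + 23 = Nov 28, 2000 to Nov 5, 2000 + 44 = Dec 19, 2000; done Dec 1, 2000 — within the window.
(3) permitted from Dec 1, 2000 + 7 days = Dec 8, 2000 onward; done Dec 9, 2000 — permitted.
(4) the permitted window runs from Nov 5, 2000 + 21 = Nov 26, 2000 to Nov 5, 2000 + 101 = Feb 14, 2001; done Feb 13, 2001 — within the window.
(5) the permitted window runs from Feb 13, 2001 + 18 = Mar 3, 2001 to Feb 13, 2001 + 41 = Mar 26, 2001; done Feb 26, 2001 — 5 days before the window opened.
That is the first point of non-compliance.

Step 5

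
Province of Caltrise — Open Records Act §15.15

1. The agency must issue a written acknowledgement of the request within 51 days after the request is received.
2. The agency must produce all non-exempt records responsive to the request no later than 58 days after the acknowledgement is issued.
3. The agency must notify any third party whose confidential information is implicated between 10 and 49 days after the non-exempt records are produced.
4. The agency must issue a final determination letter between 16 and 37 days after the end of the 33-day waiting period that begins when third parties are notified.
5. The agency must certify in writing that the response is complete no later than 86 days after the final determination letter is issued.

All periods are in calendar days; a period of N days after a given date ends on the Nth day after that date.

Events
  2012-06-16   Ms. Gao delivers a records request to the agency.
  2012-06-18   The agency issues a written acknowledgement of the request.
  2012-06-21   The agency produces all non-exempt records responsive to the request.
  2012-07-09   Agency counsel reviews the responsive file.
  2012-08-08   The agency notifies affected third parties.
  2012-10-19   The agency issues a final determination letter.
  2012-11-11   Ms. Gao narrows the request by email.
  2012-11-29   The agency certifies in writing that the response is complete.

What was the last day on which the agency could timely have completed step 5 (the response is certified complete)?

2013-01-13

Step 5 runs from 2012-10-19, when the final determination letter is issued. 86 days after 2012-10-19 is 2013-01-13.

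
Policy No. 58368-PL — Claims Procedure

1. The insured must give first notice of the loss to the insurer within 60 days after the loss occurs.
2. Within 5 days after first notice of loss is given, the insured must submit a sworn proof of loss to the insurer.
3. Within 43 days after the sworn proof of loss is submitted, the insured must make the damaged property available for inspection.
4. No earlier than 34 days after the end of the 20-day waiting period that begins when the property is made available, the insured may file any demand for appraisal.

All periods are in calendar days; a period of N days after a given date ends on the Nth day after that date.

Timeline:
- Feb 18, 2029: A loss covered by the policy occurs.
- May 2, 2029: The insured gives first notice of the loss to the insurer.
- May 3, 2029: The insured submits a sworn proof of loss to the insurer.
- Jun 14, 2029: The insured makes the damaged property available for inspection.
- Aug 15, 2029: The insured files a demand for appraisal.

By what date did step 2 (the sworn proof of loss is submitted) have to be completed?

Step 2 runs from May 2, 2029, when first notice of loss is given. 5 days after May 2, 2029 is May 7, 2029.

May 7, 2029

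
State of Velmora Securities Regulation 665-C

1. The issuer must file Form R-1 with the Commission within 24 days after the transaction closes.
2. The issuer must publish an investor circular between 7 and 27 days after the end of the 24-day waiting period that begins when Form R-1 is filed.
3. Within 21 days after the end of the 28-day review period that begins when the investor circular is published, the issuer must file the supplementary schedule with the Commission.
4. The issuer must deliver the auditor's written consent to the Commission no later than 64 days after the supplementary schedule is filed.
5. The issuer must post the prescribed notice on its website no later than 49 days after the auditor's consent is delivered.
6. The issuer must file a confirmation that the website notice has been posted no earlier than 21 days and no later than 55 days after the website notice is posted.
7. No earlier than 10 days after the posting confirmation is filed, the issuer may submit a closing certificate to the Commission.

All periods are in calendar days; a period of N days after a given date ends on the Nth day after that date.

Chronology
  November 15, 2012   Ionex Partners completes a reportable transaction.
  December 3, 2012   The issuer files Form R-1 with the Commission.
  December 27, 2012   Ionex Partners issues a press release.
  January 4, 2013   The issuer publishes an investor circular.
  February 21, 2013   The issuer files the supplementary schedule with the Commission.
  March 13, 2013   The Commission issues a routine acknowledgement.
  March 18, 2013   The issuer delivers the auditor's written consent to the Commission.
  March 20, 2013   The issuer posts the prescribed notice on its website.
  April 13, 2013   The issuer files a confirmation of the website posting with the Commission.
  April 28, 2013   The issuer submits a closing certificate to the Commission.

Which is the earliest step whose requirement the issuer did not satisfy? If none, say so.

Step 1 — counting 24 days from November 15, 2012 (when the transaction closes) gives a deadline of December 9, 2012; completed December 3, 2012, before the deadline.
Step 2 — 7 and 27 days from December 27, 2012 (end of the 24-day waiting period, which began when Form R-1 is filed on December 3, 2012) are January 3, 2013 and January 23, 2013 respectively; done January 4, 2013, which is between those dates.
Step 3 — counting 21 days from February 1, 2013 (end of the 28-day review period, which began when the investor circular is published on January 4, 2013) gives a deadline of February 22, 2013; February 21, 2013 is within that limit.
Step 4 — counting 64 days from February 21, 2013 (when the supplementary schedule is filed) gives a deadline of April 26, 2013; March 18, 2013 is within that limit.
Step 5 — counting 49 days from March 18, 2013 (when the auditor's consent is delivered) gives a deadline of May 6, 2013; March 20, 2013 is within that limit.
Step 6 — 21 and 55 days from March 20, 2013 (when the website notice is posted) are April 10, 2013 and May 14, 2013 respectively; done April 13, 2013, which is between those dates.
Step 7 — must wait 10 days from April 13, 2013 (when the posting confirmation is filed), so not before April 23, 2013; done April 28, 2013 — permitted.

None — every step was satisfied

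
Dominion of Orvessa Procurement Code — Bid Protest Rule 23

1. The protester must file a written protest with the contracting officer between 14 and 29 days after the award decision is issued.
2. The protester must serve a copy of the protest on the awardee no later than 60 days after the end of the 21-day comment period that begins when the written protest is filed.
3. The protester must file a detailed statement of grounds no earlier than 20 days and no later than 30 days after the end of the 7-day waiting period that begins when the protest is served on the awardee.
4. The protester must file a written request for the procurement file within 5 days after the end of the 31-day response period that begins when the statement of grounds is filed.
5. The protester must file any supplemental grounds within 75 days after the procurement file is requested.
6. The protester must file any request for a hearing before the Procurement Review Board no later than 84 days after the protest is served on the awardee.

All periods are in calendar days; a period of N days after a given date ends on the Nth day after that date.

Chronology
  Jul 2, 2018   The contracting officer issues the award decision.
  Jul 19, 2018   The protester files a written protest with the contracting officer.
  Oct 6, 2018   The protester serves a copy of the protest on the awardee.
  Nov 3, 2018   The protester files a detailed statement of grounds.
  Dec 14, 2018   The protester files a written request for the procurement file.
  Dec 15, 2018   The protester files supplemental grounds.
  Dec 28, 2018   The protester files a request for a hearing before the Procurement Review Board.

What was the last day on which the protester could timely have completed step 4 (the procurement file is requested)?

Dec 9, 2018

The statement of grounds is filed on Nov 3, 2018; the 31-day response period therefore ends Dec 4, 2018, and step 4 runs from that date. 5 days after Dec 4, 2018 is Dec 9, 2018.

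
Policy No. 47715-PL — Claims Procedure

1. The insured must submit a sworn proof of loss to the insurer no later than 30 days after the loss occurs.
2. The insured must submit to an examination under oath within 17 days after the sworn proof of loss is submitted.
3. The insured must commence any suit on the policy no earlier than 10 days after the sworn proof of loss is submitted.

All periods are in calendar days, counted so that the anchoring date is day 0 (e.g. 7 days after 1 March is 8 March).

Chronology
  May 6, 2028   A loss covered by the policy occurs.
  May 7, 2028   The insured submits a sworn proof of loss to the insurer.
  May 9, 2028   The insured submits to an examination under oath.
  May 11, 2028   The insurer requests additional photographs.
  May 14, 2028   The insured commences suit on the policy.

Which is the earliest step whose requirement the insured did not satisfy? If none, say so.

(1) due by May 6, 2028 + 30 days = June 5, 2028; done May 7, 2028 — timely.
(2) due by May 7, 2028 + 17 days = May 24, 2028; May 9, 2028 is within that limit.
(3) permitted from May 7, 2028 + 10 days = May 17, 2028 onward; done May 14, 2028 — 3 days too early.
That is the first point of non-compliance.

Step 3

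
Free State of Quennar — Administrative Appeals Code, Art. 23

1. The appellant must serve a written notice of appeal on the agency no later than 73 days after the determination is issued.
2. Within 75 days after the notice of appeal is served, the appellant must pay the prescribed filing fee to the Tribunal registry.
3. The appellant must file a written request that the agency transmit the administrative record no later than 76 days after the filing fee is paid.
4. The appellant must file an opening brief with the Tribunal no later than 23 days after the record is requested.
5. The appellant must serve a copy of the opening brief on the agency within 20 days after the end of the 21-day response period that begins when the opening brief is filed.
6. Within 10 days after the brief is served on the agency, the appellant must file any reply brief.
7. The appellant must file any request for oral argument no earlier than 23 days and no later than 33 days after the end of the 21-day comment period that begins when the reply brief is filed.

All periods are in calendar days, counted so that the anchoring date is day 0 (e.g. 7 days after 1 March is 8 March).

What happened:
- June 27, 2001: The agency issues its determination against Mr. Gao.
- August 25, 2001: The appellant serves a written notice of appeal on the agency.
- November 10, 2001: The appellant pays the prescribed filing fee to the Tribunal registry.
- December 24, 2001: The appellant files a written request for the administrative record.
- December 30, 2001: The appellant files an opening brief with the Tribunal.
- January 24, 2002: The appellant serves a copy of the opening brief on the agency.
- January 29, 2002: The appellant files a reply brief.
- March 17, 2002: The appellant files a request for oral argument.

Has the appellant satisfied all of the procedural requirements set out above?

Step 1 — counting 73 days from June 27, 2001 (when the determination is issued) gives a deadline of September 8, 2001; done August 25, 2001 — timely.
Step 2 — counting 75 days from August 25, 2001 (when the notice of appeal is served) gives a deadline of November 8, 2001; done November 10, 2001 — 2 days late.

No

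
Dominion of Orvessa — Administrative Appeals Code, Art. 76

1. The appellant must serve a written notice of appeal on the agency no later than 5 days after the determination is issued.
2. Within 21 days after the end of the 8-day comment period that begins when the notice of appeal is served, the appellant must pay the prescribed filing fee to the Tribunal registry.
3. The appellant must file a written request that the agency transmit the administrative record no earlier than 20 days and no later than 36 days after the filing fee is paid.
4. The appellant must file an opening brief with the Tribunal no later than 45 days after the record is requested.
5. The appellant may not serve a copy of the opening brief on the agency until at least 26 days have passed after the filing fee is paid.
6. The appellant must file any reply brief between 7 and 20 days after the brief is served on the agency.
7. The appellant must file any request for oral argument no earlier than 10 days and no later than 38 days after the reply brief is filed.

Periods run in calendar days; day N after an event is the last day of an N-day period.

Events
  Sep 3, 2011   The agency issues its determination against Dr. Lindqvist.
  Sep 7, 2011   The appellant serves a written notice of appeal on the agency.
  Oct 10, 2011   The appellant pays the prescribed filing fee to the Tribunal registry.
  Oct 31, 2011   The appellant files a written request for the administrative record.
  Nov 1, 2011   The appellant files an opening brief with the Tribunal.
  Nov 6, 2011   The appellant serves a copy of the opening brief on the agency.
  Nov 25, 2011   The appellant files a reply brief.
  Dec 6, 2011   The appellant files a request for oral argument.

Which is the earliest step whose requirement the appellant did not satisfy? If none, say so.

Step 2

(1) due by Sep 3, 2011 + 5 days = Sep 8, 2011; Sep 7, 2011 is within that limit.
(2) due by Sep 15, 2011 + 21 days = Oct 6, 2011; done Oct 10, 2011 — 4 days late.
No need to go further; step 2 was not satisfied.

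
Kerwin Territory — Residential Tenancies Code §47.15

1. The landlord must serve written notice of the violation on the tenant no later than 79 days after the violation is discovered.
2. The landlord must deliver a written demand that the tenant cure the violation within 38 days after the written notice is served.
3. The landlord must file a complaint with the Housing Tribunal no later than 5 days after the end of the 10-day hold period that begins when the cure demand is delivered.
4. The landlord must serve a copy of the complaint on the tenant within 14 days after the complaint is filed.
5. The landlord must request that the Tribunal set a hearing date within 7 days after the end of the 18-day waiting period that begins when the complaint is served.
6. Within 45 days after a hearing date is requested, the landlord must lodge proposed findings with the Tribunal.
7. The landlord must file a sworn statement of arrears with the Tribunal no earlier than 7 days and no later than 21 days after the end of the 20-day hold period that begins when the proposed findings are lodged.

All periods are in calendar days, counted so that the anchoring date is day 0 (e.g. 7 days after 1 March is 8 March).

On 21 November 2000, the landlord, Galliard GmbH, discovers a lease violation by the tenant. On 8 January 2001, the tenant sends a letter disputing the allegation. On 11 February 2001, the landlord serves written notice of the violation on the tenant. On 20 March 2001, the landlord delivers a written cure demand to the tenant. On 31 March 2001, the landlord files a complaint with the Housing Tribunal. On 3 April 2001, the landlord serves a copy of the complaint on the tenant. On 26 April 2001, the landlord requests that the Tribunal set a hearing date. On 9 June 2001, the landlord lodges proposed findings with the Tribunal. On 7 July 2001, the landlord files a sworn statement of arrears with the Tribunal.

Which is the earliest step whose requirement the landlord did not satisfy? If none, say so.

Step 1

(1) due by 21 November 2000 + 79 days = 8 February 2001; done 11 February 2001 — 3 days late.
No need to go further; step 1 was not satisfied.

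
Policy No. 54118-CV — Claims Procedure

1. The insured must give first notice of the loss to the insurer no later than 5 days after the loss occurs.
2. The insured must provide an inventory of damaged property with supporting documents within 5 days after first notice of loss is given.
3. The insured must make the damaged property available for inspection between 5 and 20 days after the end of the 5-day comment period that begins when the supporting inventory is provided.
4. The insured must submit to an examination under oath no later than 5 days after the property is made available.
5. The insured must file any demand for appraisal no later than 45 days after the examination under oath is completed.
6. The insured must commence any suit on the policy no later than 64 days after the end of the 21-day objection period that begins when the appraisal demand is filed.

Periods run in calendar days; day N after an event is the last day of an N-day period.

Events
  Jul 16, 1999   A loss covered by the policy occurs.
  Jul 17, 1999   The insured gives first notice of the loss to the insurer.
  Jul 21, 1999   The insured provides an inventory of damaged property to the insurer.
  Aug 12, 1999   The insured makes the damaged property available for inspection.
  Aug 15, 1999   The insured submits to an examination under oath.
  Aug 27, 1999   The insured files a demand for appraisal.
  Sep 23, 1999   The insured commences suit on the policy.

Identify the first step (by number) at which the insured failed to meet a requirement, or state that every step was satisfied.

(1) due by Jul 16, 1999 + 5 days = Jul 21, 1999; completed Jul 17, 1999, before the deadline.
(2) due by Jul 17, 1999 + 5 days = Jul 22, 1999; completed Jul 21, 1999, before the deadline.
(3) the permitted window runs from Jul 26, 1999 + 5 = Jul 31, 1999 to Jul 26, 1999 + 20 = Aug 15, 1999; done Aug 12, 1999, which is between those dates.
(4) due by Aug 12, 1999 + 5 days = Aug 17, 1999; completed Aug 15, 1999, before the deadline.
(5) due by Aug 15, 1999 + 45 days = Sep 29, 1999; completed Aug 27, 1999, before the deadline.
(6) due by Sep 17, 1999 + 64 days = Nov 20, 1999; done Sep 23, 1999 — timely.

None — every step was satisfied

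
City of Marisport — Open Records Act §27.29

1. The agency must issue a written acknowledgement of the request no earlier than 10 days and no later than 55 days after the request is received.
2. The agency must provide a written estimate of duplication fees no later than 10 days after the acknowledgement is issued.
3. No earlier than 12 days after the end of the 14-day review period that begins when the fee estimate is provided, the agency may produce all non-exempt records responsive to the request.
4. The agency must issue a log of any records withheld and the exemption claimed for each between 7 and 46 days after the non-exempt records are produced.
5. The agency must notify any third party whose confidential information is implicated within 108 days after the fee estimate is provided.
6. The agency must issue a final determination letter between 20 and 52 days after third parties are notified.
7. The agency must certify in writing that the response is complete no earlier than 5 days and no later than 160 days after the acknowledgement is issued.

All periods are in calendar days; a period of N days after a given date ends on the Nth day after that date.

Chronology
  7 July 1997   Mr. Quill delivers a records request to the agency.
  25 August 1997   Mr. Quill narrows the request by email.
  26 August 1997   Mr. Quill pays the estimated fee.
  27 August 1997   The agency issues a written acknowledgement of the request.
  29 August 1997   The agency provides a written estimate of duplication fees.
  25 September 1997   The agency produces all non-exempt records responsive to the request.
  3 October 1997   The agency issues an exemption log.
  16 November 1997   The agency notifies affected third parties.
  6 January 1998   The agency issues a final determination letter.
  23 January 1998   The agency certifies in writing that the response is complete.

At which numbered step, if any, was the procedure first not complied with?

None — every step was satisfied

Step 1 — 10 and 55 days from 7 July 1997 (when the request is received) are 17 July 1997 and 31 August 1997 respectively; done 27 August 1997 — within the window.
Step 2 — counting 10 days from 27 August 1997 (when the acknowledgement is issued) gives a deadline of 6 September 1997; done 29 August 1997 — timely.
Step 3 — must wait 12 days from 12 September 1997 (end of the 14-day review period, which began when the fee estimate is provided on 29 August 1997), so not before 24 September 1997; done 25 September 1997, after the minimum wait.
Step 4 — 7 and 46 days from 25 September 1997 (when the non-exempt records are produced) are 2 October 1997 and 10 November 1997 respectively; 3 October 1997 falls inside that range.
Step 5 — counting 108 days from 29 August 1997 (when the fee estimate is provided) gives a deadline of 15 December 1997; completed 16 November 1997, before the deadline.
Step 6 — 20 and 52 days from 16 November 1997 (when third parties are notified) are 6 December 1997 and 7 January 1998 respectively; 6 January 1998 falls inside that range.
Step 7 — 5 and 160 days from 27 August 1997 (when the acknowledgement is issued) are 1 September 1997 and 3 February 1998 respectively; done 23 January 1998 — within the window.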